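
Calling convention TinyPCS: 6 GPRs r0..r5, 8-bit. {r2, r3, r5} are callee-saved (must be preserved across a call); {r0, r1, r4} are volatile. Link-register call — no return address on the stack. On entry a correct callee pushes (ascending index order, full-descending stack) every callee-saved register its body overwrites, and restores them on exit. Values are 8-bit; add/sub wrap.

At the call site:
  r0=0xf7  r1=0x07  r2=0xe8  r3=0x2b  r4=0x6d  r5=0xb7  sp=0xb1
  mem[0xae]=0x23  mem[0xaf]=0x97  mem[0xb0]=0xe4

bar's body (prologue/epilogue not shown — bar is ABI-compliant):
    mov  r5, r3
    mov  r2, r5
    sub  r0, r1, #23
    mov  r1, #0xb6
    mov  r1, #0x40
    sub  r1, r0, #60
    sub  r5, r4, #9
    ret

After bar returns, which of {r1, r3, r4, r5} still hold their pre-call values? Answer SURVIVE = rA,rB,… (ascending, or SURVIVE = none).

SURVIVE = r3,r4,r5

prologue: push r2 -> mem[0xb0]=0xe8, sp=0xb0
prologue: push r5 -> mem[0xaf]=0xb7, sp=0xaf
body[0] mov  r5, r3 -> r5=0x2b
body[1] mov  r2, r5 -> r2=0x2b
body[2] sub  r0, r1, #23 -> r0=0xf0
body[3] mov  r1, #0xb6 -> r1=0xb6
body[4] mov  r1, #0x40 -> r1=0x40
body[5] sub  r1, r0, #60 -> r1=0xb4
body[6] sub  r5, r4, #9 -> r5=0x64
epilogue: pop r5=0xb7, sp=0xb0
epilogue: pop r2=0xe8, sp=0xb1
r1: caller-saved, written=True
r3: callee-saved, written=False
r4: caller-saved, written=False
r5: callee-saved, written=True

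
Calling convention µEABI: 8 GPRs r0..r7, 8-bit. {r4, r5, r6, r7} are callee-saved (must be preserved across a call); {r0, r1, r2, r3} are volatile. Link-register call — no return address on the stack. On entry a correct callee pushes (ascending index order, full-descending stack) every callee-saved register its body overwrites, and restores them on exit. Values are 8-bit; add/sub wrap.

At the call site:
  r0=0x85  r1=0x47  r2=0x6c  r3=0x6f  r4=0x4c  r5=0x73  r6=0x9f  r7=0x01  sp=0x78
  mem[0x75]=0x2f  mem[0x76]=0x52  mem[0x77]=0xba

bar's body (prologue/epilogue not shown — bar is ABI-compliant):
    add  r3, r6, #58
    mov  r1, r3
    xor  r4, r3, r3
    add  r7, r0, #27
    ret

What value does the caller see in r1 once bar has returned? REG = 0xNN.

prologue: push r4 -> mem[0x77]=0x4c, sp=0x77
prologue: push r7 -> mem[0x76]=0x01, sp=0x76
body[0] add  r3, r6, #58 -> r3=0xd9
body[1] mov  r1, r3 -> r1=0xd9
body[2] xor  r4, r3, r3 -> r4=0x00
body[3] add  r7, r0, #27 -> r7=0xa0
epilogue: pop r7=0x01, sp=0x77
epilogue: pop r4=0x4c, sp=0x78
r1 is caller-saved -> body value

REG = 0xd9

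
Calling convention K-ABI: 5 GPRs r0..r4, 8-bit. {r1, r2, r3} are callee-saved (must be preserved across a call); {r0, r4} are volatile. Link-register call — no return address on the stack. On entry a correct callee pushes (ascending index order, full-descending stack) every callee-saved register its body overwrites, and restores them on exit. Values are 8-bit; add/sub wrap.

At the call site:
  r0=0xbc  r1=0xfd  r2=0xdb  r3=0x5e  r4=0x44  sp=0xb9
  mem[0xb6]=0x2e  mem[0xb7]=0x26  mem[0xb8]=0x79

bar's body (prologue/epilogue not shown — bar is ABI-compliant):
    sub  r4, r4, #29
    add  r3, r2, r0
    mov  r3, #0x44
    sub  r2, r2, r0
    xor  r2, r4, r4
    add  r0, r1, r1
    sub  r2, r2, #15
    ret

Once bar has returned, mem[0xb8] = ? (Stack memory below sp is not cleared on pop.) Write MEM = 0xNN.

MEM = 0xdb

prologue: push r2 → mem[0xb8]=0xdb, sp=0xb8
prologue: push r3 → mem[0xb7]=0x5e, sp=0xb7
body[0] sub  r4, r4, #29 → r4=0x27
body[1] add  r3, r2, r0 → r3=0x97
body[2] mov  r3, #0x44 → r3=0x44
body[3] sub  r2, r2, r0 → r2=0x1f
body[4] xor  r2, r4, r4 → r2=0x00
body[5] add  r0, r1, r1 → r0=0xfa
body[6] sub  r2, r2, #15 → r2=0xf1
epilogue: pop r3=0x5e, sp=0xb8
epilogue: pop r2=0xdb, sp=0xb9
prologue pushed ['r2', 'r3'] at ['0xb8', '0xb7']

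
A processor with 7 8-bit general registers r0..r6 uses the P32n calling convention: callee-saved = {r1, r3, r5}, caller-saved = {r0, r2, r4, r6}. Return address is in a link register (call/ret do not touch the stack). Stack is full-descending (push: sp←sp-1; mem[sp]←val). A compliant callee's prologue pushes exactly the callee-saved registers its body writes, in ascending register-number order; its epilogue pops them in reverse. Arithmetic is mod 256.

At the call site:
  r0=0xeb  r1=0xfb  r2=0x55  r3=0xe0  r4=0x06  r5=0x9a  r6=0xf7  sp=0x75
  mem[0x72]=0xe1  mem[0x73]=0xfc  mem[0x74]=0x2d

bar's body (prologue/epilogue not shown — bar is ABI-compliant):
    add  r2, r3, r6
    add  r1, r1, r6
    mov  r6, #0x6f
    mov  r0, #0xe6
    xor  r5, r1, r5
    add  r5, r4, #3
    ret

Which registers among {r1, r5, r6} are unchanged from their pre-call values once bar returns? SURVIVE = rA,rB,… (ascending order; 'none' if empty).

prologue: push r1 → mem[0x74]=0xfb, sp=0x74
prologue: push r5 → mem[0x73]=0x9a, sp=0x73
body[0] add  r2, r3, r6 → r2=0xd7
body[1] add  r1, r1, r6 → r1=0xf2
body[2] mov  r6, #0x6f → r6=0x6f
body[3] mov  r0, #0xe6 → r0=0xe6
body[4] xor  r5, r1, r5 → r5=0x68
body[5] add  r5, r4, #3 → r5=0x09
epilogue: pop r5=0x9a, sp=0x74
epilogue: pop r1=0xfb, sp=0x75
r1: callee-saved, written=True
r5: callee-saved, written=True
r6: caller-saved, written=True

SURVIVE = r1,r5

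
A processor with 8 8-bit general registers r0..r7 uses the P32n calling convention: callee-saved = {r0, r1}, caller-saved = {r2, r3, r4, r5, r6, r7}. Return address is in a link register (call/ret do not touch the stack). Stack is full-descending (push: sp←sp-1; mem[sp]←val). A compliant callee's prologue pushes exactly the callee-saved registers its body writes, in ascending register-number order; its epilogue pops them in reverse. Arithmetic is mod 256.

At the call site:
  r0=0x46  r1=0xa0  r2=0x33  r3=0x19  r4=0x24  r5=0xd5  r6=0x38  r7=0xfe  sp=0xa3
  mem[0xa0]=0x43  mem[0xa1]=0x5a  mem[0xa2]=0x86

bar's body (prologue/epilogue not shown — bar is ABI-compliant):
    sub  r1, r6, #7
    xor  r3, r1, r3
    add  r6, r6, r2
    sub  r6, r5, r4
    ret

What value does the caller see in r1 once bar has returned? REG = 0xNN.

REG = 0xa0

prologue: push r1 → mem[0xa2]=0xa0, sp=0xa2
body[0] sub  r1, r6, #7 → r1=0x31
body[1] xor  r3, r1, r3 → r3=0x28
body[2] add  r6, r6, r2 → r6=0x6b
body[3] sub  r6, r5, r4 → r6=0xb1
epilogue: pop r1=0xa0, sp=0xa3
r1 is callee-saved → restored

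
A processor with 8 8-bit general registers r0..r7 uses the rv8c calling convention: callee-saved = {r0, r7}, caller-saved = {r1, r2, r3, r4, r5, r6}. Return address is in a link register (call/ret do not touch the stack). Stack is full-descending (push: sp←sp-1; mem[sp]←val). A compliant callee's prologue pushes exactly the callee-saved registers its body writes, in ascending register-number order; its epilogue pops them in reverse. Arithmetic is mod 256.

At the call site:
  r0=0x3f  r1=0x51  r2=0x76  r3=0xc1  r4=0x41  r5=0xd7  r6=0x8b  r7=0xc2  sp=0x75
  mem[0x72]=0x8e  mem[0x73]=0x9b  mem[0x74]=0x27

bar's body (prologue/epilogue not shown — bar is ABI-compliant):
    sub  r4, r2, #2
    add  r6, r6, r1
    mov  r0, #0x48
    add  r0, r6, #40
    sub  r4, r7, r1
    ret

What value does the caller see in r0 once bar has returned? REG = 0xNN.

REG = 0x3f

prologue: push r0 -> mem[0x74]=0x3f, sp=0x74
body[0] sub  r4, r2, #2 -> r4=0x74
body[1] add  r6, r6, r1 -> r6=0xdc
body[2] mov  r0, #0x48 -> r0=0x48
body[3] add  r0, r6, #40 -> r0=0x04
body[4] sub  r4, r7, r1 -> r4=0x71
epilogue: pop r0=0x3f, sp=0x75
r0 is callee-saved -> restored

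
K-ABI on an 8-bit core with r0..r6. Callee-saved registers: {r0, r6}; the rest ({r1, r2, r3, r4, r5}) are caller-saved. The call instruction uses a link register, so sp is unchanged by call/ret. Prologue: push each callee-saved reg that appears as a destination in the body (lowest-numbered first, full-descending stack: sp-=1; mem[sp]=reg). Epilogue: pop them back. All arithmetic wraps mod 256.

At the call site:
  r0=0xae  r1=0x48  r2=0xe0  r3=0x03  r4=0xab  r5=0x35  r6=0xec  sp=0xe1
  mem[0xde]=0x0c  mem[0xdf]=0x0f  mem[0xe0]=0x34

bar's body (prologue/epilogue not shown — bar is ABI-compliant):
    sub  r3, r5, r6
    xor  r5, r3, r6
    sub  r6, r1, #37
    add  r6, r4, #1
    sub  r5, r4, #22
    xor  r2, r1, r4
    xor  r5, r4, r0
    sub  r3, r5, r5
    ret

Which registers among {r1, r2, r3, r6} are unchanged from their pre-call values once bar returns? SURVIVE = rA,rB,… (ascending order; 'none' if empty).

SURVIVE = r1,r6

prologue: push r6 -> mem[0xe0]=0xec, sp=0xe0
body[0] sub  r3, r5, r6 -> r3=0x49
body[1] xor  r5, r3, r6 -> r5=0xa5
body[2] sub  r6, r1, #37 -> r6=0x23
body[3] add  r6, r4, #1 -> r6=0xac
body[4] sub  r5, r4, #22 -> r5=0x95
body[5] xor  r2, r1, r4 -> r2=0xe3
body[6] xor  r5, r4, r0 -> r5=0x05
body[7] sub  r3, r5, r5 -> r3=0x00
epilogue: pop r6=0xec, sp=0xe1
r1: caller-saved, written=False
r2: caller-saved, written=True
r3: caller-saved, written=True
r6: callee-saved, written=True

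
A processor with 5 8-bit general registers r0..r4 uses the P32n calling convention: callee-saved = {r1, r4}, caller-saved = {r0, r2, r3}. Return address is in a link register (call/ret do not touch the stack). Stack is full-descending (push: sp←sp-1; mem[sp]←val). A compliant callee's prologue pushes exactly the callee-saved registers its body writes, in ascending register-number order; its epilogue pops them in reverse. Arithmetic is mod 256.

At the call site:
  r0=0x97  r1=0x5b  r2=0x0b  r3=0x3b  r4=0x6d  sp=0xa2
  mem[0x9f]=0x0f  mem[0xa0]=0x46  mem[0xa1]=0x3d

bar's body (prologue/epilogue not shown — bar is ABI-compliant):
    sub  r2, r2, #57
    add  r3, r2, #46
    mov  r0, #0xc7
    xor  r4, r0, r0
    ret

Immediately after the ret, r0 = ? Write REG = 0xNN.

prologue: push r4 -> mem[0xa1]=0x6d, sp=0xa1
body[0] sub  r2, r2, #57 -> r2=0xd2
body[1] add  r3, r2, #46 -> r3=0x00
body[2] mov  r0, #0xc7 -> r0=0xc7
body[3] xor  r4, r0, r0 -> r4=0x00
epilogue: pop r4=0x6d, sp=0xa2
r0 is caller-saved -> body value

REG = 0xc7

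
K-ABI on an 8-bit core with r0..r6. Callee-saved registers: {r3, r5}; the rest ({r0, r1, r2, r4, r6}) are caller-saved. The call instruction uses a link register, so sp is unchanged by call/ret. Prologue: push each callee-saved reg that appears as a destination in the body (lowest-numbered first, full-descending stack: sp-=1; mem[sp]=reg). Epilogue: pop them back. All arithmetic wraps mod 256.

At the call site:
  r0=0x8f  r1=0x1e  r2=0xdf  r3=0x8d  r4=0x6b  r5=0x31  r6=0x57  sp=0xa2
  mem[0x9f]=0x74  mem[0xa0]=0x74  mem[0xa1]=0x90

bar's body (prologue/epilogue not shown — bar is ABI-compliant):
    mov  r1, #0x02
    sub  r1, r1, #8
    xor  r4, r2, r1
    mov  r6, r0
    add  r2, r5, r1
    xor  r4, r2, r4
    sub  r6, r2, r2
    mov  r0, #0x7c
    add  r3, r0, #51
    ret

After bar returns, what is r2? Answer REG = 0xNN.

prologue: push r3 → mem[0xa1]=0x8d, sp=0xa1
body[0] mov  r1, #0x02 → r1=0x02
body[1] sub  r1, r1, #8 → r1=0xfa
body[2] xor  r4, r2, r1 → r4=0x25
body[3] mov  r6, r0 → r6=0x8f
body[4] add  r2, r5, r1 → r2=0x2b
body[5] xor  r4, r2, r4 → r4=0x0e
body[6] sub  r6, r2, r2 → r6=0x00
body[7] mov  r0, #0x7c → r0=0x7c
body[8] add  r3, r0, #51 → r3=0xaf
epilogue: pop r3=0x8d, sp=0xa2
r2 is caller-saved → body value

REG = 0x2b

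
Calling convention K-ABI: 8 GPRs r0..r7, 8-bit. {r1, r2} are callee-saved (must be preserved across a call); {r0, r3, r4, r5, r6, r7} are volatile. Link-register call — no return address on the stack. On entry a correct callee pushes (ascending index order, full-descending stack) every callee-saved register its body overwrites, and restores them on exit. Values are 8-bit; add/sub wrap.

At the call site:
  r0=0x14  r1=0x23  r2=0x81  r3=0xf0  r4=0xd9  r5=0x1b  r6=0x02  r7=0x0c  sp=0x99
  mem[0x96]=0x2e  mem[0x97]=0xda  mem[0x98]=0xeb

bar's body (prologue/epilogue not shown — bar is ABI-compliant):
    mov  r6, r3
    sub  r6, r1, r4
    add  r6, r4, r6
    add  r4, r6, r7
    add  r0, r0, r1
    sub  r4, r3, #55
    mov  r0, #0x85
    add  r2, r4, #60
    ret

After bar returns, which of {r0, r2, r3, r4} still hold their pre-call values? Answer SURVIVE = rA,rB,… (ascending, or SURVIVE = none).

SURVIVE = r2,r3

prologue: push r2 → mem[0x98]=0x81, sp=0x98
body[0] mov  r6, r3 → r6=0xf0
body[1] sub  r6, r1, r4 → r6=0x4a
body[2] add  r6, r4, r6 → r6=0x23
body[3] add  r4, r6, r7 → r4=0x2f
body[4] add  r0, r0, r1 → r0=0x37
body[5] sub  r4, r3, #55 → r4=0xb9
body[6] mov  r0, #0x85 → r0=0x85
body[7] add  r2, r4, #60 → r2=0xf5
epilogue: pop r2=0x81, sp=0x99
r0: caller-saved, written=True
r2: callee-saved, written=True
r3: caller-saved, written=False
r4: caller-saved, written=True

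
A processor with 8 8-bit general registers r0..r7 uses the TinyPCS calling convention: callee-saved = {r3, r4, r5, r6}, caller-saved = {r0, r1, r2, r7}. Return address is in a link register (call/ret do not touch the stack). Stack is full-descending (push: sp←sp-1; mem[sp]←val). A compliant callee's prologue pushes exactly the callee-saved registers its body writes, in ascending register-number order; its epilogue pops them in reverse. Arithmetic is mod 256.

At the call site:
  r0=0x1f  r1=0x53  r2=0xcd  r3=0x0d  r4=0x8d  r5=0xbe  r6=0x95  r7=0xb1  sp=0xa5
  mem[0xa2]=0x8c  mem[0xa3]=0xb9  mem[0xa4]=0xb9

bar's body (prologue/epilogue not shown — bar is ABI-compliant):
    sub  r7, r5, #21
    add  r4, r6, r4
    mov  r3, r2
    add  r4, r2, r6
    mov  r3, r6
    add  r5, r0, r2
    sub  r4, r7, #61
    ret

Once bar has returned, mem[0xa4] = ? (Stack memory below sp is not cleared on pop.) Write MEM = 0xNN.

prologue: push r3 → mem[0xa4]=0x0d, sp=0xa4
prologue: push r4 → mem[0xa3]=0x8d, sp=0xa3
prologue: push r5 → mem[0xa2]=0xbe, sp=0xa2
body[0] sub  r7, r5, #21 → r7=0xa9
body[1] add  r4, r6, r4 → r4=0x22
body[2] mov  r3, r2 → r3=0xcd
body[3] add  r4, r2, r6 → r4=0x62
body[4] mov  r3, r6 → r3=0x95
body[5] add  r5, r0, r2 → r5=0xec
body[6] sub  r4, r7, #61 → r4=0x6c
epilogue: pop r5=0xbe, sp=0xa3
epilogue: pop r4=0x8d, sp=0xa4
epilogue: pop r3=0x0d, sp=0xa5
prologue pushed ['r3', 'r4', 'r5'] at ['0xa4', '0xa3', '0xa2']

MEM = 0x0d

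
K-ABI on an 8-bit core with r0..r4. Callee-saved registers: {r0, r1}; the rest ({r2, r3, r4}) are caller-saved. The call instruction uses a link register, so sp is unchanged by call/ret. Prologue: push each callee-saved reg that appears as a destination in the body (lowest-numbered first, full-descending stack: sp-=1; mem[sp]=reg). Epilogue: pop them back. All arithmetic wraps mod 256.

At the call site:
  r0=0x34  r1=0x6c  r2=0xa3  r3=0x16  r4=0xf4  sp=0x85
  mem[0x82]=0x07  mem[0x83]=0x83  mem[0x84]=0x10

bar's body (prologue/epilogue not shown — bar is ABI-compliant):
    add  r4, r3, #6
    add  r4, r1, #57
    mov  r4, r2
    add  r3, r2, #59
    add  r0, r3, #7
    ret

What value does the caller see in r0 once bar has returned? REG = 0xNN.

prologue: push r0 → mem[0x84]=0x34, sp=0x84
body[0] add  r4, r3, #6 → r4=0x1c
body[1] add  r4, r1, #57 → r4=0xa5
body[2] mov  r4, r2 → r4=0xa3
body[3] add  r3, r2, #59 → r3=0xde
body[4] add  r0, r3, #7 → r0=0xe5
epilogue: pop r0=0x34, sp=0x85
r0 is callee-saved → restored

REG = 0x34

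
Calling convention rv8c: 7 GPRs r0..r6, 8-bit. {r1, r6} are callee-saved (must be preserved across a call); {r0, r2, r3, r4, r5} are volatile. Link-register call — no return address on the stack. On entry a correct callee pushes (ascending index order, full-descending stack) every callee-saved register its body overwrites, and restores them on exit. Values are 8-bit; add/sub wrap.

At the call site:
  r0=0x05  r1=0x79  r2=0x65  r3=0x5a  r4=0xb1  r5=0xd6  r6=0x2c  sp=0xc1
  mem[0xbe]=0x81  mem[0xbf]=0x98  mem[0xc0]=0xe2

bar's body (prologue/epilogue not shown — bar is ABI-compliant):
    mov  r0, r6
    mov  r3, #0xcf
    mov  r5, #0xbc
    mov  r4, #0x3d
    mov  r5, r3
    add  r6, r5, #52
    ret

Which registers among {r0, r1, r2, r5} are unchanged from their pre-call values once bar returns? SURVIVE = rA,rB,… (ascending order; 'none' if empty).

SURVIVE = r1,r2

prologue: push r6 → mem[0xc0]=0x2c, sp=0xc0
body[0] mov  r0, r6 → r0=0x2c
body[1] mov  r3, #0xcf → r3=0xcf
body[2] mov  r5, #0xbc → r5=0xbc
body[3] mov  r4, #0x3d → r4=0x3d
body[4] mov  r5, r3 → r5=0xcf
body[5] add  r6, r5, #52 → r6=0x03
epilogue: pop r6=0x2c, sp=0xc1
r0: caller-saved, written=True
r1: callee-saved, written=False
r2: caller-saved, written=False
r5: caller-saved, written=True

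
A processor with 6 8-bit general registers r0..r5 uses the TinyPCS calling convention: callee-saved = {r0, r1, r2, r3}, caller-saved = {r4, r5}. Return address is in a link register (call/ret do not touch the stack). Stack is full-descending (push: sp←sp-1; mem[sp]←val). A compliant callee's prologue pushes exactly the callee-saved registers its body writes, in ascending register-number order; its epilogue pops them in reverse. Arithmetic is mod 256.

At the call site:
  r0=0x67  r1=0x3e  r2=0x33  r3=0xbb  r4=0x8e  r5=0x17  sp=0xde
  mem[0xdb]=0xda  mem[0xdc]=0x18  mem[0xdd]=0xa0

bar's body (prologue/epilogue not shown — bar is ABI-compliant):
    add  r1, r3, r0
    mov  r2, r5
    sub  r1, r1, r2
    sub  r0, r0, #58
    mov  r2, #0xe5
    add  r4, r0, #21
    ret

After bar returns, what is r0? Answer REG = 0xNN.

REG = 0x67

prologue: push r0 -> mem[0xdd]=0x67, sp=0xdd
prologue: push r1 -> mem[0xdc]=0x3e, sp=0xdc
prologue: push r2 -> mem[0xdb]=0x33, sp=0xdb
body[0] add  r1, r3, r0 -> r1=0x22
body[1] mov  r2, r5 -> r2=0x17
body[2] sub  r1, r1, r2 -> r1=0x0b
body[3] sub  r0, r0, #58 -> r0=0x2d
body[4] mov  r2, #0xe5 -> r2=0xe5
body[5] add  r4, r0, #21 -> r4=0x42
epilogue: pop r2=0x33, sp=0xdc
epilogue: pop r1=0x3e, sp=0xdd
epilogue: pop r0=0x67, sp=0xde
r0 is callee-saved -> restored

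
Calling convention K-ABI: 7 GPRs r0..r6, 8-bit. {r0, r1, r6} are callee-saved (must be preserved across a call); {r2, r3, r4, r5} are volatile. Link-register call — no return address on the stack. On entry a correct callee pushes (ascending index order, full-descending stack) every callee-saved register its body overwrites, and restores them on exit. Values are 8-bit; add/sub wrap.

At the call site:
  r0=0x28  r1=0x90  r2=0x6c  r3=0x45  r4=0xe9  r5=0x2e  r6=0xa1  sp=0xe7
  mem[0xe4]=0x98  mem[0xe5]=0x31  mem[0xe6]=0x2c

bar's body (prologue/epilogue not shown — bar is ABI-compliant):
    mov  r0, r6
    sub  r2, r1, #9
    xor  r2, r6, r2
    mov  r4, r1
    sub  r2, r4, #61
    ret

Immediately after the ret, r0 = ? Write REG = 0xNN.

prologue: push r0 → mem[0xe6]=0x28, sp=0xe6
body[0] mov  r0, r6 → r0=0xa1
body[1] sub  r2, r1, #9 → r2=0x87
body[2] xor  r2, r6, r2 → r2=0x26
body[3] mov  r4, r1 → r4=0x90
body[4] sub  r2, r4, #61 → r2=0x53
epilogue: pop r0=0x28, sp=0xe7
r0 is callee-saved → restored

REG = 0x28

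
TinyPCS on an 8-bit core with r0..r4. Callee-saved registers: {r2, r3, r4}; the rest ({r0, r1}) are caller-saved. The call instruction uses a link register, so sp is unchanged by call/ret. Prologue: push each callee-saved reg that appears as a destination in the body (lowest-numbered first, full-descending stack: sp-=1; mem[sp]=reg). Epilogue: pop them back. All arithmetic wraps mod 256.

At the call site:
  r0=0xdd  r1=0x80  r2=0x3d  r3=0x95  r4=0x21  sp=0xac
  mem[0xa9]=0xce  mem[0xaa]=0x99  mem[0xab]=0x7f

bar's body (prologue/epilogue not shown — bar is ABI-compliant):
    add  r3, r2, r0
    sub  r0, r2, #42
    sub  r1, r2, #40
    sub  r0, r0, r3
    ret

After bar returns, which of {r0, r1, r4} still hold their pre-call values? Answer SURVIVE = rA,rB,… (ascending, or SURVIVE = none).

SURVIVE = r4

prologue: push r3 → mem[0xab]=0x95, sp=0xab
body[0] add  r3, r2, r0 → r3=0x1a
body[1] sub  r0, r2, #42 → r0=0x13
body[2] sub  r1, r2, #40 → r1=0x15
body[3] sub  r0, r0, r3 → r0=0xf9
epilogue: pop r3=0x95, sp=0xac
r0: caller-saved, written=True
r1: caller-saved, written=True
r4: callee-saved, written=False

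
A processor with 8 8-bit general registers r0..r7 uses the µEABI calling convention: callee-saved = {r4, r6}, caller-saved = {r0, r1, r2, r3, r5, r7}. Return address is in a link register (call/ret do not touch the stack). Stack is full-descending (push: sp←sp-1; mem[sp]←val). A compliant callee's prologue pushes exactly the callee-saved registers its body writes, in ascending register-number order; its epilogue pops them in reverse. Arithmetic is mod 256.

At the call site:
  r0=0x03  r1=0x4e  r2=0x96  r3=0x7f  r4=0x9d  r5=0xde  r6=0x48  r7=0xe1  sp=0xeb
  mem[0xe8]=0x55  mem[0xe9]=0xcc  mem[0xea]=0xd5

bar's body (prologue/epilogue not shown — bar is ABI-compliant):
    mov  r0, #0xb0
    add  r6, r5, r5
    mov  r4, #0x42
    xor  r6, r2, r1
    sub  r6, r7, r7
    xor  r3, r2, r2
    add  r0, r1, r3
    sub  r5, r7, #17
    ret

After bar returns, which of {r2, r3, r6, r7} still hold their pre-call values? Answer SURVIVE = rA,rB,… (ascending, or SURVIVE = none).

prologue: push r4 → mem[0xea]=0x9d, sp=0xea
prologue: push r6 → mem[0xe9]=0x48, sp=0xe9
body[0] mov  r0, #0xb0 → r0=0xb0
body[1] add  r6, r5, r5 → r6=0xbc
body[2] mov  r4, #0x42 → r4=0x42
body[3] xor  r6, r2, r1 → r6=0xd8
body[4] sub  r6, r7, r7 → r6=0x00
body[5] xor  r3, r2, r2 → r3=0x00
body[6] add  r0, r1, r3 → r0=0x4e
body[7] sub  r5, r7, #17 → r5=0xd0
epilogue: pop r6=0x48, sp=0xea
epilogue: pop r4=0x9d, sp=0xeb
r2: caller-saved, written=False
r3: caller-saved, written=True
r6: callee-saved, written=True
r7: caller-saved, written=False

SURVIVE = r2,r6,r7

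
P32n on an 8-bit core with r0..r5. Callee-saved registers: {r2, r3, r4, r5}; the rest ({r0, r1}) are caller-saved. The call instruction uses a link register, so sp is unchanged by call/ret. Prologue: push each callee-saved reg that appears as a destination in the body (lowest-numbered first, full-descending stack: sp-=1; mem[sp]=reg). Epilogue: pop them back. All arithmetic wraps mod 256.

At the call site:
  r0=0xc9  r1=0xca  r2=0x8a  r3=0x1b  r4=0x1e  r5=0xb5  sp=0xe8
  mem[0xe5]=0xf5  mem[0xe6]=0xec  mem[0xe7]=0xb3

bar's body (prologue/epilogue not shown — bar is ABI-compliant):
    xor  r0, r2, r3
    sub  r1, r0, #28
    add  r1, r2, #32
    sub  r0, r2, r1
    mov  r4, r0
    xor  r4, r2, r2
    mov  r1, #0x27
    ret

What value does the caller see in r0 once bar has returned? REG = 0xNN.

prologue: push r4 -> mem[0xe7]=0x1e, sp=0xe7
body[0] xor  r0, r2, r3 -> r0=0x91
body[1] sub  r1, r0, #28 -> r1=0x75
body[2] add  r1, r2, #32 -> r1=0xaa
body[3] sub  r0, r2, r1 -> r0=0xe0
body[4] mov  r4, r0 -> r4=0xe0
body[5] xor  r4, r2, r2 -> r4=0x00
body[6] mov  r1, #0x27 -> r1=0x27
epilogue: pop r4=0x1e, sp=0xe8
r0 is caller-saved -> body value

REG = 0xe0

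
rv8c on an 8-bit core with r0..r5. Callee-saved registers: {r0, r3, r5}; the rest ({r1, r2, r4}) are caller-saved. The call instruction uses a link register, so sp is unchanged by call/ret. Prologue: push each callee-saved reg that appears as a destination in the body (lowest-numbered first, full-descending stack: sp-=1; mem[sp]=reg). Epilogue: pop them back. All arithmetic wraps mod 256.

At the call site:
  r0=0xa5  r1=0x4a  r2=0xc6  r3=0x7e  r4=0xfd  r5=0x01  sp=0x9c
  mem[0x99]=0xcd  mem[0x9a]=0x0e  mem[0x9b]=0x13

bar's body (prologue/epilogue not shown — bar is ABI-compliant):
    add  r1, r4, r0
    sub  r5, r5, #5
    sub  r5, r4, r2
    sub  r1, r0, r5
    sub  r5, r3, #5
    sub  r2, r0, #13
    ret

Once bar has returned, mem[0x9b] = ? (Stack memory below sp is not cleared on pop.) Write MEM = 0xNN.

prologue: push r5 → mem[0x9b]=0x01, sp=0x9b
body[0] add  r1, r4, r0 → r1=0xa2
body[1] sub  r5, r5, #5 → r5=0xfc
body[2] sub  r5, r4, r2 → r5=0x37
body[3] sub  r1, r0, r5 → r1=0x6e
body[4] sub  r5, r3, #5 → r5=0x79
body[5] sub  r2, r0, #13 → r2=0x98
epilogue: pop r5=0x01, sp=0x9c
prologue pushed ['r5'] at ['0x9b']

MEM = 0x01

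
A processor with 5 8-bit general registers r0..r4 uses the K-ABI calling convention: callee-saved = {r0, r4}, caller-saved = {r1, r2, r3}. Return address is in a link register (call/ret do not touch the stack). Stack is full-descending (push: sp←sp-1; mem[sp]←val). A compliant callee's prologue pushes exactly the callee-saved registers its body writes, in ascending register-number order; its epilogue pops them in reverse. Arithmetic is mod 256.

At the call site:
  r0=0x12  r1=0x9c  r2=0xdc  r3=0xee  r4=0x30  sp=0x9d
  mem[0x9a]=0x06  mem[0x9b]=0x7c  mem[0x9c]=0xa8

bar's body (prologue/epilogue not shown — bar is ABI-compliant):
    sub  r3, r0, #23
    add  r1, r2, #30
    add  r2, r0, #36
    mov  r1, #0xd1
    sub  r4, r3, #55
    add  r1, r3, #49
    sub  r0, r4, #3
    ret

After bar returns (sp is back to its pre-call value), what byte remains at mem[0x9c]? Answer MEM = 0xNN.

MEM = 0x12

prologue: push r0 → mem[0x9c]=0x12, sp=0x9c
prologue: push r4 → mem[0x9b]=0x30, sp=0x9b
body[0] sub  r3, r0, #23 → r3=0xfb
body[1] add  r1, r2, #30 → r1=0xfa
body[2] add  r2, r0, #36 → r2=0x36
body[3] mov  r1, #0xd1 → r1=0xd1
body[4] sub  r4, r3, #55 → r4=0xc4
body[5] add  r1, r3, #49 → r1=0x2c
body[6] sub  r0, r4, #3 → r0=0xc1
epilogue: pop r4=0x30, sp=0x9c
epilogue: pop r0=0x12, sp=0x9d
prologue pushed ['r0', 'r4'] at ['0x9c', '0x9b']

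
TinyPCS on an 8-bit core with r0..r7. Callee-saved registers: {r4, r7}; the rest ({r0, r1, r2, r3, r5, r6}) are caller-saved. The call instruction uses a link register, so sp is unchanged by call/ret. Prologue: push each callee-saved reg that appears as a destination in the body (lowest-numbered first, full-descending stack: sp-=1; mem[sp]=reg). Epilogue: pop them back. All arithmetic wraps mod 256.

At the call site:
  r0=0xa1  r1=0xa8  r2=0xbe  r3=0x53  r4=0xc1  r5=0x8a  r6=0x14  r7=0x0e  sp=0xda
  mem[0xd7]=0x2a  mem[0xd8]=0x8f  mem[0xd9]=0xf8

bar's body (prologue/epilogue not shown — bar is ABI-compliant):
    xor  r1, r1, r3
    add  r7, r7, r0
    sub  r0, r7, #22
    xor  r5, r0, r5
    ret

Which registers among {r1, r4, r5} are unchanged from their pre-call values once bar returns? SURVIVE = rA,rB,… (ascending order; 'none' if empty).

SURVIVE = r4

prologue: push r7 -> mem[0xd9]=0x0e, sp=0xd9
body[0] xor  r1, r1, r3 -> r1=0xfb
body[1] add  r7, r7, r0 -> r7=0xaf
body[2] sub  r0, r7, #22 -> r0=0x99
body[3] xor  r5, r0, r5 -> r5=0x13
epilogue: pop r7=0x0e, sp=0xda
r1: caller-saved, written=True
r4: callee-saved, written=False
r5: caller-saved, written=True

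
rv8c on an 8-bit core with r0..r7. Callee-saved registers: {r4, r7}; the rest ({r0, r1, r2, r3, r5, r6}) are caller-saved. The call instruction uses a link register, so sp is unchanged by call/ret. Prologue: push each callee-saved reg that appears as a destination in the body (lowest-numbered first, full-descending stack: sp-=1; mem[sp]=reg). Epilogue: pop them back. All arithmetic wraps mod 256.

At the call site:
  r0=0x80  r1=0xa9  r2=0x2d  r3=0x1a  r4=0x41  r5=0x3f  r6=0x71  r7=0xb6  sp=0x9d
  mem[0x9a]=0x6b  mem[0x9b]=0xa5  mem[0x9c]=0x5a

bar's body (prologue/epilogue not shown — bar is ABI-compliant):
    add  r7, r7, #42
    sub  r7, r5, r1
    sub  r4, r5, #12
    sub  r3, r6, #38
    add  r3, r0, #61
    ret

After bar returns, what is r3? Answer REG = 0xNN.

prologue: push r4 -> mem[0x9c]=0x41, sp=0x9c
prologue: push r7 -> mem[0x9b]=0xb6, sp=0x9b
body[0] add  r7, r7, #42 -> r7=0xe0
body[1] sub  r7, r5, r1 -> r7=0x96
body[2] sub  r4, r5, #12 -> r4=0x33
body[3] sub  r3, r6, #38 -> r3=0x4b
body[4] add  r3, r0, #61 -> r3=0xbd
epilogue: pop r7=0xb6, sp=0x9c
epilogue: pop r4=0x41, sp=0x9d
r3 is caller-saved -> body value

REG = 0xbd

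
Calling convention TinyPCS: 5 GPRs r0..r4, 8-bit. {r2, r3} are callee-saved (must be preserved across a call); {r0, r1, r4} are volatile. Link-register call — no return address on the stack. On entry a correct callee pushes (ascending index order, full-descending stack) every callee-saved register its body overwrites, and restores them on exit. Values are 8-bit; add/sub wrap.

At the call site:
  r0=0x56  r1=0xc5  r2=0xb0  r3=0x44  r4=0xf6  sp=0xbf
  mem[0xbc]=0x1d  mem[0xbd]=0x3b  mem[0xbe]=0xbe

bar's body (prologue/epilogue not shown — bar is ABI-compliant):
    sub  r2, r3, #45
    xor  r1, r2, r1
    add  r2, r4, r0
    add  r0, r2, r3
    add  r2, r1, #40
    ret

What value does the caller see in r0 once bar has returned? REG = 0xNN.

REG = 0x90

prologue: push r2 → mem[0xbe]=0xb0, sp=0xbe
body[0] sub  r2, r3, #45 → r2=0x17
body[1] xor  r1, r2, r1 → r1=0xd2
body[2] add  r2, r4, r0 → r2=0x4c
body[3] add  r0, r2, r3 → r0=0x90
body[4] add  r2, r1, #40 → r2=0xfa
epilogue: pop r2=0xb0, sp=0xbf
r0 is caller-saved → body value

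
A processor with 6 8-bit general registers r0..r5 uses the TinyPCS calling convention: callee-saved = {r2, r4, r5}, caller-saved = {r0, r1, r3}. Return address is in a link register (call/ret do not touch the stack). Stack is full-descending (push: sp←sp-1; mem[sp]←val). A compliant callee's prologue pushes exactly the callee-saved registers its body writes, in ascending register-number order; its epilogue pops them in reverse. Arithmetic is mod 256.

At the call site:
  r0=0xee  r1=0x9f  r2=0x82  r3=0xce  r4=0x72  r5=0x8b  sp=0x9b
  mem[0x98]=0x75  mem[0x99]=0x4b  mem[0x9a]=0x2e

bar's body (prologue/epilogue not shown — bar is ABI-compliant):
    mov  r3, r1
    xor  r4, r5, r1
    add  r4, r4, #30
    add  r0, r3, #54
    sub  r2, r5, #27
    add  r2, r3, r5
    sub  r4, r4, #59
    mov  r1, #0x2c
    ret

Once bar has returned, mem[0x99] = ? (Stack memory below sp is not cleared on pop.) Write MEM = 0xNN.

MEM = 0x72

prologue: push r2 → mem[0x9a]=0x82, sp=0x9a
prologue: push r4 → mem[0x99]=0x72, sp=0x99
body[0] mov  r3, r1 → r3=0x9f
body[1] xor  r4, r5, r1 → r4=0x14
body[2] add  r4, r4, #30 → r4=0x32
body[3] add  r0, r3, #54 → r0=0xd5
body[4] sub  r2, r5, #27 → r2=0x70
body[5] add  r2, r3, r5 → r2=0x2a
body[6] sub  r4, r4, #59 → r4=0xf7
body[7] mov  r1, #0x2c → r1=0x2c
epilogue: pop r4=0x72, sp=0x9a
epilogue: pop r2=0x82, sp=0x9b
prologue pushed ['r2', 'r4'] at ['0x9a', '0x99']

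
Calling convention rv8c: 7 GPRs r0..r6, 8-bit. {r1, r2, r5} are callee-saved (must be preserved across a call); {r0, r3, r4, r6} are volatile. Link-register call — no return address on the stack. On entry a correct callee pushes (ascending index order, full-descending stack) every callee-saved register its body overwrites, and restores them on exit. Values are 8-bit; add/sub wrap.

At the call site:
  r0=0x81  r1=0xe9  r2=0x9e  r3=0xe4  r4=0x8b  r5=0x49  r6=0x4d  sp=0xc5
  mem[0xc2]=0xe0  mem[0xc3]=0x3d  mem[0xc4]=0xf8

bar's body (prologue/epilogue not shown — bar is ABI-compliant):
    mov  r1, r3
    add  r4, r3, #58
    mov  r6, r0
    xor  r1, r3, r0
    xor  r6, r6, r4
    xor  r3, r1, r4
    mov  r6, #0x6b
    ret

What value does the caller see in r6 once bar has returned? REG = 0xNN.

REG = 0x6b

prologue: push r1 -> mem[0xc4]=0xe9, sp=0xc4
body[0] mov  r1, r3 -> r1=0xe4
body[1] add  r4, r3, #58 -> r4=0x1e
body[2] mov  r6, r0 -> r6=0x81
body[3] xor  r1, r3, r0 -> r1=0x65
body[4] xor  r6, r6, r4 -> r6=0x9f
body[5] xor  r3, r1, r4 -> r3=0x7b
body[6] mov  r6, #0x6b -> r6=0x6b
epilogue: pop r1=0xe9, sp=0xc5
r6 is caller-saved -> body value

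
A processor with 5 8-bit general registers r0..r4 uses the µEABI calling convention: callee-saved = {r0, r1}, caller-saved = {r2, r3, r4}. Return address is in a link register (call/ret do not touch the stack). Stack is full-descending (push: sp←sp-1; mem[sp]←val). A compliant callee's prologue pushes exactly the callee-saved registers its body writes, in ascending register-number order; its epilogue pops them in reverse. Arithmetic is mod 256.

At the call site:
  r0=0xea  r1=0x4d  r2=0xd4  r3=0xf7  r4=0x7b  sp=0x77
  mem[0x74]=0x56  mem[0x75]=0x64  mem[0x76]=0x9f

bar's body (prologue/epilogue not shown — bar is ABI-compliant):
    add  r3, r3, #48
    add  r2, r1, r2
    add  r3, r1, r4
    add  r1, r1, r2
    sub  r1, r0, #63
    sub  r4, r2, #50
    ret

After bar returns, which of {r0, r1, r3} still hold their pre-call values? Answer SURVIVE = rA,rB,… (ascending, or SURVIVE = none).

prologue: push r1 → mem[0x76]=0x4d, sp=0x76
body[0] add  r3, r3, #48 → r3=0x27
body[1] add  r2, r1, r2 → r2=0x21
body[2] add  r3, r1, r4 → r3=0xc8
body[3] add  r1, r1, r2 → r1=0x6e
body[4] sub  r1, r0, #63 → r1=0xab
body[5] sub  r4, r2, #50 → r4=0xef
epilogue: pop r1=0x4d, sp=0x77
r0: callee-saved, written=False
r1: callee-saved, written=True
r3: caller-saved, written=True

SURVIVE = r0,r1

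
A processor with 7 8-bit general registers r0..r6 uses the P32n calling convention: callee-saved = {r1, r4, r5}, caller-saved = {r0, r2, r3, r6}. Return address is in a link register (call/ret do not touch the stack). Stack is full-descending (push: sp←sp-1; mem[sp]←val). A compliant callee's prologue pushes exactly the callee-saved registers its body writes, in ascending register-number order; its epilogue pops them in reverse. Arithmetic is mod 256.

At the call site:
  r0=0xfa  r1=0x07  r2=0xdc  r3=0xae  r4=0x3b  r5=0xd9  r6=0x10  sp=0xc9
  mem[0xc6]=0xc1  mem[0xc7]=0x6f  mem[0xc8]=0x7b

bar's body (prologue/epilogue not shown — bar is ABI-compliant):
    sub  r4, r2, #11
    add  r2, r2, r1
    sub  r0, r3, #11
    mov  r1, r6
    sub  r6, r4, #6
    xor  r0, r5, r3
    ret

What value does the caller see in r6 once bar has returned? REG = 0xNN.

REG = 0xcb

prologue: push r1 → mem[0xc8]=0x07, sp=0xc8
prologue: push r4 → mem[0xc7]=0x3b, sp=0xc7
body[0] sub  r4, r2, #11 → r4=0xd1
body[1] add  r2, r2, r1 → r2=0xe3
body[2] sub  r0, r3, #11 → r0=0xa3
body[3] mov  r1, r6 → r1=0x10
body[4] sub  r6, r4, #6 → r6=0xcb
body[5] xor  r0, r5, r3 → r0=0x77
epilogue: pop r4=0x3b, sp=0xc8
epilogue: pop r1=0x07, sp=0xc9
r6 is caller-saved → body value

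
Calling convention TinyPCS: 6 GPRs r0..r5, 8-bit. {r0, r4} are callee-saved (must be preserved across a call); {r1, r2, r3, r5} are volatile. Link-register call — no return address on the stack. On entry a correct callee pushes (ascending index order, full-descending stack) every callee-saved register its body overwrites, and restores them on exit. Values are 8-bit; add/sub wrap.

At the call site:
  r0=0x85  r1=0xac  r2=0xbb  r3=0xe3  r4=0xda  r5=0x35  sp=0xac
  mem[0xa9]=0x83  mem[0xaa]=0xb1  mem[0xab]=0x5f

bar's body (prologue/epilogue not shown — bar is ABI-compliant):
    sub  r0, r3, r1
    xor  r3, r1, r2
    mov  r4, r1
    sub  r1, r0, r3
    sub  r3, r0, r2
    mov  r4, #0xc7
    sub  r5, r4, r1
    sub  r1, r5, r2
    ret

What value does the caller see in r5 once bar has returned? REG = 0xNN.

prologue: push r0 → mem[0xab]=0x85, sp=0xab
prologue: push r4 → mem[0xaa]=0xda, sp=0xaa
body[0] sub  r0, r3, r1 → r0=0x37
body[1] xor  r3, r1, r2 → r3=0x17
body[2] mov  r4, r1 → r4=0xac
body[3] sub  r1, r0, r3 → r1=0x20
body[4] sub  r3, r0, r2 → r3=0x7c
body[5] mov  r4, #0xc7 → r4=0xc7
body[6] sub  r5, r4, r1 → r5=0xa7
body[7] sub  r1, r5, r2 → r1=0xec
epilogue: pop r4=0xda, sp=0xab
epilogue: pop r0=0x85, sp=0xac
r5 is caller-saved → body value

REG = 0xa7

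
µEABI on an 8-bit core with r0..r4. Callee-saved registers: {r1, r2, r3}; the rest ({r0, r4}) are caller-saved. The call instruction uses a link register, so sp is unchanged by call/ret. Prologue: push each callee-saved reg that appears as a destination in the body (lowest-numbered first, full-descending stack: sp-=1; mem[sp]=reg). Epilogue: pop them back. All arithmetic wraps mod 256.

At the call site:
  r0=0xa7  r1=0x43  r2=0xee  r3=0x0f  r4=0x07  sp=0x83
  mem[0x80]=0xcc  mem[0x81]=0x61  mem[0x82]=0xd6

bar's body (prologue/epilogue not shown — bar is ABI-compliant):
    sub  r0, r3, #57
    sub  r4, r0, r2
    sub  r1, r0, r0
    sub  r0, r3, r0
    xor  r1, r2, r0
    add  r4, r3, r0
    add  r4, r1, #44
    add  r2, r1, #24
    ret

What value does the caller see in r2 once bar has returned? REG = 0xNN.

REG = 0xee

prologue: push r1 -> mem[0x82]=0x43, sp=0x82
prologue: push r2 -> mem[0x81]=0xee, sp=0x81
body[0] sub  r0, r3, #57 -> r0=0xd6
body[1] sub  r4, r0, r2 -> r4=0xe8
body[2] sub  r1, r0, r0 -> r1=0x00
body[3] sub  r0, r3, r0 -> r0=0x39
body[4] xor  r1, r2, r0 -> r1=0xd7
body[5] add  r4, r3, r0 -> r4=0x48
body[6] add  r4, r1, #44 -> r4=0x03
body[7] add  r2, r1, #24 -> r2=0xef
epilogue: pop r2=0xee, sp=0x82
epilogue: pop r1=0x43, sp=0x83
r2 is callee-saved -> restored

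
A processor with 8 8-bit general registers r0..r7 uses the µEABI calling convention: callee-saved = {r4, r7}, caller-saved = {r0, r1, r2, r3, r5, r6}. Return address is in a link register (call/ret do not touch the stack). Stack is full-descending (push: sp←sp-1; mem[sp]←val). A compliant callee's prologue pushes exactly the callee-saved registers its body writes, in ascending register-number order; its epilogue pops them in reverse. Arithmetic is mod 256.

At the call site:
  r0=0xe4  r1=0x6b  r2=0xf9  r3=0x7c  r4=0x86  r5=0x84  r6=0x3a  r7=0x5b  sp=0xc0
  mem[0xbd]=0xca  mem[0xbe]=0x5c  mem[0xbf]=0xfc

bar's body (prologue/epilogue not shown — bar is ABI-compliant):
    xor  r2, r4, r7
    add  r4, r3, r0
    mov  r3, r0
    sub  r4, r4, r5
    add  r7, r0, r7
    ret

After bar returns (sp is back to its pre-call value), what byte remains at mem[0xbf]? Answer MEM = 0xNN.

MEM = 0x86

prologue: push r4 → mem[0xbf]=0x86, sp=0xbf
prologue: push r7 → mem[0xbe]=0x5b, sp=0xbe
body[0] xor  r2, r4, r7 → r2=0xdd
body[1] add  r4, r3, r0 → r4=0x60
body[2] mov  r3, r0 → r3=0xe4
body[3] sub  r4, r4, r5 → r4=0xdc
body[4] add  r7, r0, r7 → r7=0x3f
epilogue: pop r7=0x5b, sp=0xbf
epilogue: pop r4=0x86, sp=0xc0
prologue pushed ['r4', 'r7'] at ['0xbf', '0xbe']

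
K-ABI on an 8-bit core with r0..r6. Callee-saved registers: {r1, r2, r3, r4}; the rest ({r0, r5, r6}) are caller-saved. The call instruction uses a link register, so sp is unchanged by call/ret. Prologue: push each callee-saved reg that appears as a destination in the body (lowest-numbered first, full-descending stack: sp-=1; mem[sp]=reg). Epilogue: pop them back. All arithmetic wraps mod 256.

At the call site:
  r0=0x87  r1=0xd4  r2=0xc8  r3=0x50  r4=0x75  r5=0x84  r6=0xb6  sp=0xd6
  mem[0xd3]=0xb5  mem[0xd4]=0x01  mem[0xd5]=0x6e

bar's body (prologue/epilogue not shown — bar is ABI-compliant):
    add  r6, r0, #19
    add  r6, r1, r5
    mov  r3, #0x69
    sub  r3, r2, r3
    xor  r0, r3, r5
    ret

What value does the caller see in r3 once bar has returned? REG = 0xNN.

prologue: push r3 → mem[0xd5]=0x50, sp=0xd5
body[0] add  r6, r0, #19 → r6=0x9a
body[1] add  r6, r1, r5 → r6=0x58
body[2] mov  r3, #0x69 → r3=0x69
body[3] sub  r3, r2, r3 → r3=0x5f
body[4] xor  r0, r3, r5 → r0=0xdb
epilogue: pop r3=0x50, sp=0xd6
r3 is callee-saved → restored

REG = 0x50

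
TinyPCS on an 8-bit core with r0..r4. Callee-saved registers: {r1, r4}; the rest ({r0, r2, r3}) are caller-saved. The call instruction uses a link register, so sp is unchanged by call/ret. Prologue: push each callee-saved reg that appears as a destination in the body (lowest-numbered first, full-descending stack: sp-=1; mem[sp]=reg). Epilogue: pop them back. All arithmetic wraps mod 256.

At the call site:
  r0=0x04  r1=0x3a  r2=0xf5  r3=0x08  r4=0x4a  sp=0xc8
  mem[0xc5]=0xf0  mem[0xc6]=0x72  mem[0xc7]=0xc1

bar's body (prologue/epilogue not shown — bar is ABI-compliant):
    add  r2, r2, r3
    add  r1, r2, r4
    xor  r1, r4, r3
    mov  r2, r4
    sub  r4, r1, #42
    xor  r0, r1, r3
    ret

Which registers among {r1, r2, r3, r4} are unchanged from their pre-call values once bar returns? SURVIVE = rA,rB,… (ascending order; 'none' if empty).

prologue: push r1 -> mem[0xc7]=0x3a, sp=0xc7
prologue: push r4 -> mem[0xc6]=0x4a, sp=0xc6
body[0] add  r2, r2, r3 -> r2=0xfd
body[1] add  r1, r2, r4 -> r1=0x47
body[2] xor  r1, r4, r3 -> r1=0x42
body[3] mov  r2, r4 -> r2=0x4a
body[4] sub  r4, r1, #42 -> r4=0x18
body[5] xor  r0, r1, r3 -> r0=0x4a
epilogue: pop r4=0x4a, sp=0xc7
epilogue: pop r1=0x3a, sp=0xc8
r1: callee-saved, written=True
r2: caller-saved, written=True
r3: caller-saved, written=False
r4: callee-saved, written=True

SURVIVE = r1,r3,r4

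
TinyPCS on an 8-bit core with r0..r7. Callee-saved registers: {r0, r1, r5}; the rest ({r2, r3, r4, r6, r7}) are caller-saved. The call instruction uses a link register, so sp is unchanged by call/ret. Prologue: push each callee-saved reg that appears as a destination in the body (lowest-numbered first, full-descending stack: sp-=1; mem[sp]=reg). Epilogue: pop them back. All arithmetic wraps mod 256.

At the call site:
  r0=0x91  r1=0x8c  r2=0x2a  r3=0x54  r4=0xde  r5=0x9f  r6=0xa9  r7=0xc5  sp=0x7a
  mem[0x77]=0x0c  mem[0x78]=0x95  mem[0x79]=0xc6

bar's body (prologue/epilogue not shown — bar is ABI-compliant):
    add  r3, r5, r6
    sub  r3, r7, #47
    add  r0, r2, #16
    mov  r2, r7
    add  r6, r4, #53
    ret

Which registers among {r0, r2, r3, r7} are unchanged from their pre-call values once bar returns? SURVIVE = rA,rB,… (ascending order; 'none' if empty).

SURVIVE = r0,r7

prologue: push r0 -> mem[0x79]=0x91, sp=0x79
body[0] add  r3, r5, r6 -> r3=0x48
body[1] sub  r3, r7, #47 -> r3=0x96
body[2] add  r0, r2, #16 -> r0=0x3a
body[3] mov  r2, r7 -> r2=0xc5
body[4] add  r6, r4, #53 -> r6=0x13
epilogue: pop r0=0x91, sp=0x7a
r0: callee-saved, written=True
r2: caller-saved, written=True
r3: caller-saved, written=True
r7: caller-saved, written=False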